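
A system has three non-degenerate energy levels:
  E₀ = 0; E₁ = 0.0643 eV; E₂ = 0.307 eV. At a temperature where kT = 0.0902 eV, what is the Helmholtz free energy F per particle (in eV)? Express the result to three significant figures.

Eᵢ/kT = 0, 0.71286, 3.4035.
Z = Σ e^(−Eᵢ/kT) = e^(−0) + e^(−0.71286) + e^(−3.4035) = 1.0000 + 0.49024 + 0.033257 = 1.5235.
F = −kT ln Z = −0.0902 × ln(1.5235) = −0.0902 × 0.42101 = -0.0380 eV.

-0.0380 eV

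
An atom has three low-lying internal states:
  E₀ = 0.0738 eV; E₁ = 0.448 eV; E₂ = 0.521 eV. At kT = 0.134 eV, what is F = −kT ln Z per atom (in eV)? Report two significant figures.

Eᵢ/kT = 0.5507, 3.343, 3.888.
Z = Σ e^(−Eᵢ/kT) = e^(−0.5507) + e^(−3.343) + e^(−3.888) = 0.5765 + 0.03533 + 0.02049 = 0.6323.
F = −kT ln Z = −0.134 × ln(0.6323) = −0.134 × -0.4584 = 0.061 eV.

0.061 eV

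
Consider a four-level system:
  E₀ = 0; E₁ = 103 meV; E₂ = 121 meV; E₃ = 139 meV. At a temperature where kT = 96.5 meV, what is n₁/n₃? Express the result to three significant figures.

1.45

n₁/n₃ = exp[−(E₁−E₃)/kT] = exp(−(-36 meV)/(96.5 meV)) = exp(0.37306) = 1.45.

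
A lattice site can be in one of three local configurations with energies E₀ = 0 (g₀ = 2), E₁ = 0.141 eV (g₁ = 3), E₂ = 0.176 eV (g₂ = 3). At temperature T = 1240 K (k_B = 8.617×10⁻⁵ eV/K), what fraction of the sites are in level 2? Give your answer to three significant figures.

0.171

k_BT = 8.617×10⁻⁵ × 1240 K = 0.10685 eV.
Eᵢ/kT = 0, 1.3196, 1.6472.
Z = Σ gᵢe^(−Eᵢ/kT) = 2·e^(−0) + 3·e^(−1.3196) + 3·e^(−1.6472) = 2.0000 + 0.80173 + 0.57777 = 3.3795.
P₂ = g₂ e^(−E₂/kT) / Z = 0.57777/3.3795 = 0.171.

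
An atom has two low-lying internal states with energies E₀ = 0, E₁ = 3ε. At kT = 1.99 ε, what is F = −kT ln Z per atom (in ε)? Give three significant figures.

-0.398 ε

Eᵢ/kT = 0, 1.5075.
Z = Σ e^(−Eᵢ/kT) = e^(−0) + e^(−1.5075) = 1.0000 + 0.22146 = 1.2215.
F = −kT ln Z = −1.99 × ln(1.2215) = −1.99 × 0.20008 = -0.398 ε.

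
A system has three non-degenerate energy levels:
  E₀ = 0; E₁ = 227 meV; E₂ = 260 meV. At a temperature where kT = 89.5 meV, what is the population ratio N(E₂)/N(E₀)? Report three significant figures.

0.0547

n₂/n₀ = exp[−(E₂−E₀)/kT] = exp(−(260 meV)/(89.5 meV)) = exp(-2.9050) = 0.0547.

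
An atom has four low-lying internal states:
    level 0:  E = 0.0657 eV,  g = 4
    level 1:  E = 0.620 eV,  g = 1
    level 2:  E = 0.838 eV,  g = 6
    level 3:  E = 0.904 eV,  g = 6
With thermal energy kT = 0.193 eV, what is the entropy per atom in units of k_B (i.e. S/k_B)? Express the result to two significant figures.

1.7

Eᵢ/kT = 0.3404, 3.212, 4.342, 4.684.
Z = Σ gᵢe^(−Eᵢ/kT) = 4·e^(−0.3404) + 1·e^(−3.212) + 6·e^(−4.342) + 6·e^(−4.684) = 2.846 + 0.04028 + 0.07806 + 0.05545 = 3.020.
⟨E⟩ = Σ EᵢPᵢ = 0.1084 eV.
S/k_B = ln Z + ⟨E⟩/kT = ln(3.020) + 0.1084/0.193 = 1.105 + 0.5617 = 1.7.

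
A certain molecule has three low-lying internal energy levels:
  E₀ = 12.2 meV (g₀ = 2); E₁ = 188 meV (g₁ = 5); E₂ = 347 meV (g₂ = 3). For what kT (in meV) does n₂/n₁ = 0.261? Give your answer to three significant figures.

191 meV

n₂/n₁ = (g₂/g₁) exp[−(E₂−E₁)/kT] = 0.261.
⇒ (E₂−E₁)/kT = ln((3/5)/0.261) = ln(2.2989) = 0.83243.
kT = 159 meV / 0.83243 = 191 meV.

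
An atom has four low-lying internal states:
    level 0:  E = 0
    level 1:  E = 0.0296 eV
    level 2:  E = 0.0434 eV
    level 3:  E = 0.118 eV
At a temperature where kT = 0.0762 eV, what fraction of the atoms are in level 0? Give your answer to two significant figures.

Eᵢ/kT = 0, 0.3885, 0.5696, 1.549.
Z = Σ e^(−Eᵢ/kT) = e^(−0) + e^(−0.3885) + e^(−0.5696) + e^(−1.549) = 1.000 + 0.6781 + 0.5658 + 0.2125 = 2.456.
P₀ = e^(−E₀/kT) / Z = 1.000/2.456 = 0.41.

0.41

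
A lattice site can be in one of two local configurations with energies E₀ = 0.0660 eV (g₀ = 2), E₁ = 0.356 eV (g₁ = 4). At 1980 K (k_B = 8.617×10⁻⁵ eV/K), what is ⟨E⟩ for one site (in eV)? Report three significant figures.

k_BT = 8.617×10⁻⁵ × 1980 K = 0.17062 eV.
Eᵢ/kT = 0.38682, 2.0865.
Z = Σ gᵢe^(−Eᵢ/kT) = 2·e^(−0.38682) + 4·e^(−2.0865) = 1.3584 + 0.49648 = 1.8549.
⟨E⟩ = Σ Eᵢ gᵢe^(−Eᵢ/kT) / Z = (0.0660·1.3584 + 0.356·0.49648) / 1.8549 = 0.144 eV.

0.144 eV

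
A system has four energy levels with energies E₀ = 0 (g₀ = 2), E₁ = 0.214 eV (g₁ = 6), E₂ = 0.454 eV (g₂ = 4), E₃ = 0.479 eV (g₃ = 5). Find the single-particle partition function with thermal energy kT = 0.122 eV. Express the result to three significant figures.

Z = 3.23

Eᵢ/kT = 0, 1.7541, 3.7213, 3.9262.
Z = Σ gᵢe^(−Eᵢ/kT) = 2·e^(−0) + 6·e^(−1.7541) + 4·e^(−3.7213) + 5·e^(−3.9262) = 2.0000 + 1.0384 + 0.096810 + 0.098592 = 3.2338.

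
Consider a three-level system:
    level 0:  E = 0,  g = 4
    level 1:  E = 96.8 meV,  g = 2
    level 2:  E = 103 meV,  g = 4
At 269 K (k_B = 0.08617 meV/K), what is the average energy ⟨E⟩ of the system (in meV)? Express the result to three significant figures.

k_BT = 0.08617 × 269 K = 23.180 meV.
Eᵢ/kT = 0, 4.1760, 4.4435.
Z = Σ gᵢe^(−Eᵢ/kT) = 4·e^(−0) + 2·e^(−4.1760) + 4·e^(−4.4435) = 4.0000 + 0.030720 + 0.047019 = 4.0777.
⟨E⟩ = Σ Eᵢ gᵢe^(−Eᵢ/kT) / Z = (0·4.0000 + 96.8·0.030720 + 103·0.047019) / 4.0777 = 1.92 meV.

1.92 meV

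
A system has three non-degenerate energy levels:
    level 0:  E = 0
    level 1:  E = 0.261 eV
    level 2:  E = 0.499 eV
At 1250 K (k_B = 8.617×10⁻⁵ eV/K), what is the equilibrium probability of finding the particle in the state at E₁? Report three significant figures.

k_BT = 8.617×10⁻⁵ × 1250 K = 0.10771 eV.
Eᵢ/kT = 0, 2.4232, 4.6328.
Z = Σ e^(−Eᵢ/kT) = e^(−0) + e^(−2.4232) + e^(−4.6328) = 1.0000 + 0.088638 + 0.0097275 = 1.0984.
P₁ = e^(−E₁/kT) / Z = 0.088638/1.0984 = 0.0807.

0.0807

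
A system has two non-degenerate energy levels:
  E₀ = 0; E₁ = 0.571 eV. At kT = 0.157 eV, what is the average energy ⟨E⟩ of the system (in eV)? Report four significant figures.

Eᵢ/kT = 0, 3.63694.
Z = Σ e^(−Eᵢ/kT) = e^(−0) + e^(−3.63694) = 1.00000 + 0.0263328 = 1.02633.
⟨E⟩ = Σ Eᵢ e^(−Eᵢ/kT) / Z = (0·1.00000 + 0.571·0.0263328) / 1.02633 = 0.01465 eV.

0.01465 eV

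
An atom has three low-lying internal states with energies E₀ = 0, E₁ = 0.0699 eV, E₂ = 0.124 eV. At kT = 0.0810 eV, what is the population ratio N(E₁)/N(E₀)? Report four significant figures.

n₁/n₀ = exp[−(E₁−E₀)/kT] = exp(−(0.0699 eV)/(0.0810 eV)) = exp(-0.862963) = 0.4219.

0.4219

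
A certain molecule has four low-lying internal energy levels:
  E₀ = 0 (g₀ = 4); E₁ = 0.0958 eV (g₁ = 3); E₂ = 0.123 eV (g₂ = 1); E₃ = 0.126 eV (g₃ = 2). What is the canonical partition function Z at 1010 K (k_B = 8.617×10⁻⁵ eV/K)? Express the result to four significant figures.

Z = 5.711

k_BT = 8.617×10⁻⁵ × 1010 K = 0.0870317 eV.
Eᵢ/kT = 0, 1.10075, 1.41328, 1.44775.
Z = Σ gᵢe^(−Eᵢ/kT) = 4·e^(−0) + 3·e^(−1.10075) + 1·e^(−1.41328) + 2·e^(−1.44775) = 4.00000 + 0.997865 + 0.243344 + 0.470197 = 5.71141.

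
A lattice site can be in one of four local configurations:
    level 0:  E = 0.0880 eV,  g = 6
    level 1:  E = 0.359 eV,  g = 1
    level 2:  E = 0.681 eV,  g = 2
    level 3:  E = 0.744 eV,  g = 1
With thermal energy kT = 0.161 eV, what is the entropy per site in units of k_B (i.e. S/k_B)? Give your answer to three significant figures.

1.92

Eᵢ/kT = 0.54658, 2.2298, 4.2298, 4.6211.
Z = Σ gᵢe^(−Eᵢ/kT) = 6·e^(−0.54658) + 1·e^(−2.2298) + 2·e^(−4.2298) + 1·e^(−4.6211) = 3.4736 + 0.10755 + 0.029111 + 0.0098420 = 3.6201.
⟨E⟩ = Σ EᵢPᵢ = 0.10260 eV.
S/k_B = ln Z + ⟨E⟩/kT = ln(3.6201) + 0.10260/0.161 = 1.2865 + 0.63727 = 1.92.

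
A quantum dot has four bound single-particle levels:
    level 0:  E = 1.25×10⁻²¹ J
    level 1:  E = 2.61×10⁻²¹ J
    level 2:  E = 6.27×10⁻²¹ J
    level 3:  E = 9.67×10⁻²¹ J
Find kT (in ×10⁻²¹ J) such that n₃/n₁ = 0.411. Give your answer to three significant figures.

n₃/n₁ = exp[−(E₃−E₁)/kT] = 0.411.
⇒ (E₃−E₁)/kT = ln(1/0.411) = ln(2.4331) = 0.88917.
kT = 7.06 ×10⁻²¹ J / 0.88917 = 7.94 ×10⁻²¹ J.

7.94 ×10⁻²¹ J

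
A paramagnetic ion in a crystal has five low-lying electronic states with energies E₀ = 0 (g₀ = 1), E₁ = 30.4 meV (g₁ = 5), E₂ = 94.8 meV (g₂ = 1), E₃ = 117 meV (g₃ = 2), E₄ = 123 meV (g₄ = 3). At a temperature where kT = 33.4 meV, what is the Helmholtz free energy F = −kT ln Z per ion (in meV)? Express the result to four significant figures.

-38.92 meV

Eᵢ/kT = 0, 0.910180, 2.83832, 3.50299, 3.68263.
Z = Σ gᵢe^(−Eᵢ/kT) = 1·e^(−0) + 5·e^(−0.910180) + 1·e^(−2.83832) + 2·e^(−3.50299) + 3·e^(−3.68263) = 1.00000 + 2.01226 + 0.0585239 + 0.0602145 + 0.0754702 = 3.20647.
F = −kT ln Z = −33.4 × ln(3.20647) = −33.4 × 1.16517 = -38.92 meV.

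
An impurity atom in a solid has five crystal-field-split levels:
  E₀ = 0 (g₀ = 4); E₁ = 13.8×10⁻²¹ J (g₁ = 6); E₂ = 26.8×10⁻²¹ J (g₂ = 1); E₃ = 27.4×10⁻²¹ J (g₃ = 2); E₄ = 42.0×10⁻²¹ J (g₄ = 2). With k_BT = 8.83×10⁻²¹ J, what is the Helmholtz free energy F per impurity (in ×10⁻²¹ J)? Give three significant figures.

Eᵢ/kT = 0, 1.5629, 3.0351, 3.1031, 4.7565.
Z = Σ gᵢe^(−Eᵢ/kT) = 4·e^(−0) + 6·e^(−1.5629) + 1·e^(−3.0351) + 2·e^(−3.1031) + 2·e^(−4.7565) = 4.0000 + 1.2572 + 0.048070 + 0.089820 + 0.017191 = 5.4123.
F = −kT ln Z = −8.83 × ln(5.4123) = −8.83 × 1.6887 = -14.9 ×10⁻²¹ J.

-14.9 ×10⁻²¹ J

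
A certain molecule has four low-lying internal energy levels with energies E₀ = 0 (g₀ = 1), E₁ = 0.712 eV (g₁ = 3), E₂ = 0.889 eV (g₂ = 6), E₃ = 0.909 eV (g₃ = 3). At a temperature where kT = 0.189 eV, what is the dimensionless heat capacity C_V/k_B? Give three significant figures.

2.09

Eᵢ/kT = 0, 3.7672, 4.7037, 4.8095.
Z = Σ gᵢe^(−Eᵢ/kT) = 1·e^(−0) + 3·e^(−3.7672) + 6·e^(−4.7037) + 3·e^(−4.8095) = 1.0000 + 0.069350 + 0.054370 + 0.024456 = 1.1482.
⟨E⟩ = 0.10446 eV, ⟨E²⟩ = 0.085642 eV².
C_V/k_B = (⟨E²⟩ − ⟨E⟩²)/(kT)² = (0.085642 − 0.010912)/0.035721 = 2.09.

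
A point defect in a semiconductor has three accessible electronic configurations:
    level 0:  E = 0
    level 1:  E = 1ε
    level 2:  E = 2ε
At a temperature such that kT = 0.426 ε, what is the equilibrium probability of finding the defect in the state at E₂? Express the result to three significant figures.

0.00828

Eᵢ/kT = 0, 2.3474, 4.6948.
Z = Σ e^(−Eᵢ/kT) = e^(−0) + e^(−2.3474) + e^(−4.6948) = 1.0000 + 0.095617 + 0.0091427 = 1.1048.
P₂ = e^(−E₂/kT) / Z = 0.0091427/1.1048 = 0.00828.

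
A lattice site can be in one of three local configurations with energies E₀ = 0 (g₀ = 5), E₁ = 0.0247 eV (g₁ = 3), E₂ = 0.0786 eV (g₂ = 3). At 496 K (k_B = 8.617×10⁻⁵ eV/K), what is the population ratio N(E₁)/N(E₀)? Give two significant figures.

0.34

k_BT = 8.617×10⁻⁵ × 496 K = 0.04274 eV.
n₁/n₀ = (g₁/g₀) exp[−(E₁−E₀)/kT] = (3/5) × exp(−(0.0247 eV)/(0.04274 eV)) = (3/5) × exp(-0.5779) = 0.34.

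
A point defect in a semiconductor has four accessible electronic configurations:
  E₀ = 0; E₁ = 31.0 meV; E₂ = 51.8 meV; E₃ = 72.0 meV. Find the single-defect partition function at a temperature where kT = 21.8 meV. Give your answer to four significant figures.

Eᵢ/kT = 0, 1.42202, 2.37615, 3.30275.
Z = Σ e^(−Eᵢ/kT) = e^(−0) + e^(−1.42202) + e^(−2.37615) + e^(−3.30275) = 1.00000 + 0.241226 + 0.0929076 + 0.0367819 = 1.37092.

Z = 1.371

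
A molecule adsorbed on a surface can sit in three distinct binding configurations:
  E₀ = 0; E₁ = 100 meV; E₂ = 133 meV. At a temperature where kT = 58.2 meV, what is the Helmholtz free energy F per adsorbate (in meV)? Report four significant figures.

-14.42 meV

Eᵢ/kT = 0, 1.71821, 2.28522.
Z = Σ e^(−Eᵢ/kT) = e^(−0) + e^(−1.71821) + e^(−2.28522) = 1.00000 + 0.179387 + 0.101752 = 1.28114.
F = −kT ln Z = −58.2 × ln(1.28114) = −58.2 × 0.247750 = -14.42 meV.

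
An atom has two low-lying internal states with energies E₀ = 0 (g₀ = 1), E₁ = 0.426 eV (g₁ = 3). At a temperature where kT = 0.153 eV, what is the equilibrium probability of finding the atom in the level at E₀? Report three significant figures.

Eᵢ/kT = 0, 2.7843.
Z = Σ gᵢe^(−Eᵢ/kT) = 1·e^(−0) + 3·e^(−2.7843) = 1.0000 + 0.18532 = 1.1853.
P₀ = g₀ e^(−E₀/kT) / Z = 1.0000/1.1853 = 0.844.

0.844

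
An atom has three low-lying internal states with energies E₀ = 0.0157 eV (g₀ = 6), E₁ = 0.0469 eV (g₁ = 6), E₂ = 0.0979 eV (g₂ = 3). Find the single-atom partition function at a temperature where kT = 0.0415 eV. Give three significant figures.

Z = 6.33

Eᵢ/kT = 0.37831, 1.1301, 2.3590.
Z = Σ gᵢe^(−Eᵢ/kT) = 6·e^(−0.37831) + 6·e^(−1.1301) + 3·e^(−2.3590) = 4.1101 + 1.9380 + 0.28354 = 6.3316.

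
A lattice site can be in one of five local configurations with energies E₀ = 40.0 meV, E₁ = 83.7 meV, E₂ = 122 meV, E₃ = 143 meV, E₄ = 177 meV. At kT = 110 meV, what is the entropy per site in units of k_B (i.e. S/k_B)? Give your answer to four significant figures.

1.515

Eᵢ/kT = 0.363636, 0.760909, 1.10909, 1.30000, 1.60909.
Z = Σ e^(−Eᵢ/kT) = e^(−0.363636) + e^(−0.760909) + e^(−1.10909) + e^(−1.30000) + e^(−1.60909) = 0.695144 + 0.467242 + 0.329859 + 0.272532 + 0.200070 = 1.96485.
⟨E⟩ = Σ EᵢPᵢ = 92.3944 meV.
S/k_B = ln Z + ⟨E⟩/kT = ln(1.96485) + 92.3944/110 = 0.675416 + 0.839949 = 1.515.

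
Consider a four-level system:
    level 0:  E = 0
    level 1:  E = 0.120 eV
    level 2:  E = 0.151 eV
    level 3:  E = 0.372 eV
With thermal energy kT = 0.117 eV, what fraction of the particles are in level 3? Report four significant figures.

0.02484

Eᵢ/kT = 0, 1.02564, 1.29060, 3.17949.
Z = Σ e^(−Eᵢ/kT) = e^(−0) + e^(−1.02564) + e^(−1.29060) + e^(−3.17949) = 1.00000 + 0.358567 + 0.275106 + 0.0416069 = 1.67528.
P₃ = e^(−E₃/kT) / Z = 0.0416069/1.67528 = 0.02484.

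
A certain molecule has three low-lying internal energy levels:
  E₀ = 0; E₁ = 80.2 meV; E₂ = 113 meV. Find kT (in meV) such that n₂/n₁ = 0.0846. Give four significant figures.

n₂/n₁ = exp[−(E₂−E₁)/kT] = 0.0846.
⇒ (E₂−E₁)/kT = ln(1/0.0846) = ln(11.8203) = 2.46982.
kT = 32.8 meV / 2.46982 = 13.28 meV.

13.28 meV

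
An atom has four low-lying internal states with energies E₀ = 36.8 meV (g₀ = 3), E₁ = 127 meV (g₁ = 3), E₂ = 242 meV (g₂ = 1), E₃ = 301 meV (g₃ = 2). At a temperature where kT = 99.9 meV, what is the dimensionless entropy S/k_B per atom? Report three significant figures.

Eᵢ/kT = 0.36837, 1.2713, 2.4224, 3.0130.
Z = Σ gᵢe^(−Eᵢ/kT) = 3·e^(−0.36837) + 3·e^(−1.2713) + 1·e^(−2.4224) + 2·e^(−3.0130) = 2.0756 + 0.84140 + 0.088708 + 0.098288 = 3.1040.
⟨E⟩ = Σ EᵢPᵢ = 75.481 meV.
S/k_B = ln Z + ⟨E⟩/kT = ln(3.1040) + 75.481/99.9 = 1.1327 + 0.75557 = 1.89.

1.89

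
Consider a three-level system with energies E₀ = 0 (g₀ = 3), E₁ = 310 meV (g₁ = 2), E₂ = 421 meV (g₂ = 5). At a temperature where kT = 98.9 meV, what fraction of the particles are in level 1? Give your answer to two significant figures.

0.028

Eᵢ/kT = 0, 3.134, 4.257.
Z = Σ gᵢe^(−Eᵢ/kT) = 3·e^(−0) + 2·e^(−3.134) + 5·e^(−4.257) = 3.000 + 0.08709 + 0.07082 = 3.158.
P₁ = g₁ e^(−E₁/kT) / Z = 0.08709/3.158 = 0.028.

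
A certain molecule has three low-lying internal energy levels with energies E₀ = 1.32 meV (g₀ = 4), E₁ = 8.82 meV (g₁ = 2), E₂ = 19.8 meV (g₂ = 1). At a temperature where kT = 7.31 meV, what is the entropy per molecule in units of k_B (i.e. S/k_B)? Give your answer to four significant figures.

1.763

Eᵢ/kT = 0.180575, 1.20657, 2.70862.
Z = Σ gᵢe^(−Eᵢ/kT) = 4·e^(−0.180575) + 2·e^(−1.20657) + 1·e^(−2.70862) = 3.33916 + 0.598444 + 0.0666287 = 4.00423.
⟨E⟩ = Σ EᵢPᵢ = 2.74840 meV.
S/k_B = ln Z + ⟨E⟩/kT = ln(4.00423) + 2.74840/7.31 = 1.38735 + 0.375978 = 1.763.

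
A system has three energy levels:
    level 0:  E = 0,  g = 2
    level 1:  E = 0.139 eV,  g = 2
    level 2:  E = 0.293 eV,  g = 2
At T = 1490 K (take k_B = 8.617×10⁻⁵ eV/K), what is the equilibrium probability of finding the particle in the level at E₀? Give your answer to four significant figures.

k_BT = 8.617×10⁻⁵ × 1490 K = 0.128393 eV.
Eᵢ/kT = 0, 1.08261, 2.28206.
Z = Σ gᵢe^(−Eᵢ/kT) = 2·e^(−0) + 2·e^(−1.08261) + 2·e^(−2.28206) = 2.00000 + 0.677421 + 0.204147 = 2.88157.
P₀ = g₀ e^(−E₀/kT) / Z = 2.00000/2.88157 = 0.6941.

0.6941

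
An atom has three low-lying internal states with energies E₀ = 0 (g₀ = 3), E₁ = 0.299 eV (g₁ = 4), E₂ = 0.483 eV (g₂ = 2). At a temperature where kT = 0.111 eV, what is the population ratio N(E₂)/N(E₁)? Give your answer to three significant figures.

0.0953

n₂/n₁ = (g₂/g₁) exp[−(E₂−E₁)/kT] = (2/4) × exp(−(0.184 eV)/(0.111 eV)) = (2/4) × exp(-1.6577) = 0.0953.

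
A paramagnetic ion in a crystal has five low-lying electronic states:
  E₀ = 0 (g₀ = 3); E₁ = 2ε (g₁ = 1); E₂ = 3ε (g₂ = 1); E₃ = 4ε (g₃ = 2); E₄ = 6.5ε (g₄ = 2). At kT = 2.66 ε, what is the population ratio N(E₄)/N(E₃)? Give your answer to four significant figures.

n₄/n₃ = (g₄/g₃) exp[−(E₄−E₃)/kT] = (2/2) × exp(−(2.5ε)/(2.66ε)) = (2/2) × exp(-0.939850) = 0.3907.

0.3907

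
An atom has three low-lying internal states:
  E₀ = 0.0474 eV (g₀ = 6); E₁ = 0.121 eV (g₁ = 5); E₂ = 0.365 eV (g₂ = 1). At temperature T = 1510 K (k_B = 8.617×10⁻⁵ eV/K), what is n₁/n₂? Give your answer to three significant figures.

k_BT = 8.617×10⁻⁵ × 1510 K = 0.13012 eV.
n₁/n₂ = (g₁/g₂) exp[−(E₁−E₂)/kT] = (5/1) × exp(−(-0.244 eV)/(0.13012 eV)) = (5/1) × exp(1.8752) = 32.6.

32.6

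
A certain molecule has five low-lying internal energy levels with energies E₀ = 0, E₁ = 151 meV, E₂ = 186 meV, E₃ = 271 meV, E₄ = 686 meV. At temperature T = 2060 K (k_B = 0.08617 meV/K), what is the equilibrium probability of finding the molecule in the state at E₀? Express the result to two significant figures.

k_BT = 0.08617 × 2060 K = 177.5 meV.
Eᵢ/kT = 0, 0.8507, 1.048, 1.527, 3.865.
Z = Σ e^(−Eᵢ/kT) = e^(−0) + e^(−0.8507) + e^(−1.048) + e^(−1.527) + e^(−3.865) = 1.000 + 0.4271 + 0.3506 + 0.2172 + 0.02096 = 2.016.
P₀ = e^(−E₀/kT) / Z = 1.000/2.016 = 0.50.

0.50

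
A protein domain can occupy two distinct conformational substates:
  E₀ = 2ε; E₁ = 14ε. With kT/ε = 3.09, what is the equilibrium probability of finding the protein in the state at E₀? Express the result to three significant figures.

0.980

Eᵢ/kT = 0.64725, 4.5307.
Z = Σ e^(−Eᵢ/kT) = e^(−0.64725) + e^(−4.5307) = 0.52348 + 0.010773 = 0.53425.
P₀ = e^(−E₀/kT) / Z = 0.52348/0.53425 = 0.980.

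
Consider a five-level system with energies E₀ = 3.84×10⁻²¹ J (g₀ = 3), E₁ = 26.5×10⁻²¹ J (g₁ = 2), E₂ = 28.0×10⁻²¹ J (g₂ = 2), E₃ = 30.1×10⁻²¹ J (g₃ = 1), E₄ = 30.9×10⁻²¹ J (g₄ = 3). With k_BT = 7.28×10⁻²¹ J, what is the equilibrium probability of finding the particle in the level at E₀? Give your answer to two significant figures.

Eᵢ/kT = 0.5275, 3.640, 3.846, 4.135, 4.245.
Z = Σ gᵢe^(−Eᵢ/kT) = 3·e^(−0.5275) + 2·e^(−3.640) + 2·e^(−3.846) + 1·e^(−4.135) + 3·e^(−4.245) = 1.770 + 0.05250 + 0.04273 + 0.01600 + 0.04301 = 1.924.
P₀ = g₀ e^(−E₀/kT) / Z = 1.770/1.924 = 0.92.

0.92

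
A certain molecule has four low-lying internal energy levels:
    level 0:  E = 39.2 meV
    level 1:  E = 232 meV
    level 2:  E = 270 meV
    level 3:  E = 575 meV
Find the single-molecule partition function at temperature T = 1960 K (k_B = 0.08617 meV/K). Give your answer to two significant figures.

k_BT = 0.08617 × 1960 K = 168.9 meV.
Eᵢ/kT = 0.2321, 1.374, 1.599, 3.404.
Z = Σ e^(−Eᵢ/kT) = e^(−0.2321) + e^(−1.374) + e^(−1.599) + e^(−3.404) = 0.7929 + 0.2531 + 0.2021 + 0.03324 = 1.281.

Z = 1.3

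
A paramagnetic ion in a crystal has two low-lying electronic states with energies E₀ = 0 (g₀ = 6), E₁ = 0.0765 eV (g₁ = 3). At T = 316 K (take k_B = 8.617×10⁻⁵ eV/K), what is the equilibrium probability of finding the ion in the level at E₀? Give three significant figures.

k_BT = 8.617×10⁻⁵ × 316 K = 0.027230 eV.
Eᵢ/kT = 0, 2.8094.
Z = Σ gᵢe^(−Eᵢ/kT) = 6·e^(−0) + 3·e^(−2.8094) = 6.0000 + 0.18072 = 6.1807.
P₀ = g₀ e^(−E₀/kT) / Z = 6.0000/6.1807 = 0.971.

0.971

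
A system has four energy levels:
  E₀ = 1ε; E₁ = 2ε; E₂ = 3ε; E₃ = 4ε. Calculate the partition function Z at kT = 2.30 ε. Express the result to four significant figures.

Z = 1.514

Eᵢ/kT = 0.434783, 0.869565, 1.30435, 1.73913.
Z = Σ e^(−Eᵢ/kT) = e^(−0.434783) + e^(−0.869565) + e^(−1.30435) + e^(−1.73913) = 0.647405 + 0.419134 + 0.271349 + 0.175673 = 1.51356.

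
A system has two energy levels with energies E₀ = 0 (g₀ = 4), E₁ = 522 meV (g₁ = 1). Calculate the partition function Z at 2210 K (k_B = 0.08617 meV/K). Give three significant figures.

k_BT = 0.08617 × 2210 K = 190.44 meV.
Eᵢ/kT = 0, 2.7410.
Z = Σ gᵢe^(−Eᵢ/kT) = 4·e^(−0) + 1·e^(−2.7410) = 4.0000 + 0.064506 = 4.0645.

Z = 4.06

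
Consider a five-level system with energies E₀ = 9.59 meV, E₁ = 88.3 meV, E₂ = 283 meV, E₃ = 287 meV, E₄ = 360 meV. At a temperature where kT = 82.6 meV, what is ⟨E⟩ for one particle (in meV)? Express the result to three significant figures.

Eᵢ/kT = 0.11610, 1.0690, 3.4262, 3.4746, 4.3584.
Z = Σ e^(−Eᵢ/kT) = e^(−0.11610) + e^(−1.0690) + e^(−3.4262) + e^(−3.4746) + e^(−4.3584) = 0.89039 + 0.34335 + 0.032510 + 0.030974 + 0.012799 = 1.3100.
⟨E⟩ = Σ Eᵢ e^(−Eᵢ/kT) / Z = (9.59·0.89039 + 88.3·0.34335 + 283·0.032510 + 287·0.030974 + 360·0.012799) / 1.3100 = 47.0 meV.

47.0 meV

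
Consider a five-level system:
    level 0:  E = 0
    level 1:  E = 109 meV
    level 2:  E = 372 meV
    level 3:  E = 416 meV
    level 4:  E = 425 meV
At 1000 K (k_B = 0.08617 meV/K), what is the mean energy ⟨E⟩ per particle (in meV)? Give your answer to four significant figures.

32.14 meV

k_BT = 0.08617 × 1000 K = 86.1700 meV.
Eᵢ/kT = 0, 1.26494, 4.31705, 4.82767, 4.93211.
Z = Σ e^(−Eᵢ/kT) = e^(−0) + e^(−1.26494) + e^(−4.31705) + e^(−4.82767) + e^(−4.93211) = 1.00000 + 0.282256 + 0.0133392 + 0.00800515 + 0.00721127 = 1.31081.
⟨E⟩ = Σ Eᵢ e^(−Eᵢ/kT) / Z = (0·1.00000 + 109·0.282256 + 372·0.0133392 + 416·0.00800515 + 425·0.00721127) / 1.31081 = 32.14 meV.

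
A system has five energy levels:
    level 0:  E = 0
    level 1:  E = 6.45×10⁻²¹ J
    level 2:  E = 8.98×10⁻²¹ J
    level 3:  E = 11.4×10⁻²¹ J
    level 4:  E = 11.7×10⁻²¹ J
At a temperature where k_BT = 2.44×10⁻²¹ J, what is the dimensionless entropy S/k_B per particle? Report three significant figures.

0.435

Eᵢ/kT = 0, 2.6434, 3.6803, 4.6721, 4.7951.
Z = Σ e^(−Eᵢ/kT) = e^(−0) + e^(−2.6434) + e^(−3.6803) + e^(−4.6721) + e^(−4.7951) = 1.0000 + 0.071119 + 0.025215 + 0.0093526 + 0.0082702 = 1.1140.
⟨E⟩ = Σ EᵢPᵢ = 0.79760 ×10⁻²¹ J.
S/k_B = ln Z + ⟨E⟩/kT = ln(1.1140) + 0.79760/2.44 = 0.10796 + 0.32689 = 0.435.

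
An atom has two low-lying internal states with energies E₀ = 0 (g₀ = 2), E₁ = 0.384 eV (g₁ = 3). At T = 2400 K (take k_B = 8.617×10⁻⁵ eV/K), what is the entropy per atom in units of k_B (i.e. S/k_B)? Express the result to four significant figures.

1.256

k_BT = 8.617×10⁻⁵ × 2400 K = 0.206808 eV.
Eᵢ/kT = 0, 1.85679.
Z = Σ gᵢe^(−Eᵢ/kT) = 2·e^(−0) + 3·e^(−1.85679) = 2.00000 + 0.468519 = 2.46852.
⟨E⟩ = Σ EᵢPᵢ = 0.0728823 eV.
S/k_B = ln Z + ⟨E⟩/kT = ln(2.46852) + 0.0728823/0.206808 = 0.903619 + 0.352415 = 1.256.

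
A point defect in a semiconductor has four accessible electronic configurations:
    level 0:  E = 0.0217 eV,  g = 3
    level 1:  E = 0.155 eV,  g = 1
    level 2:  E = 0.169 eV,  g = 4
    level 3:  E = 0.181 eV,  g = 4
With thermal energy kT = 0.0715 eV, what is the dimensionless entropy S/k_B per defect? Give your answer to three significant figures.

1.97

Eᵢ/kT = 0.30350, 2.1678, 2.3636, 2.5315.
Z = Σ gᵢe^(−Eᵢ/kT) = 3·e^(−0.30350) + 1·e^(−2.1678) + 4·e^(−2.3636) + 4·e^(−2.5315) = 2.2147 + 0.11443 + 0.37632 + 0.31816 = 3.0236.
⟨E⟩ = Σ EᵢPᵢ = 0.061840 eV.
S/k_B = ln Z + ⟨E⟩/kT = ln(3.0236) + 0.061840/0.0715 = 1.1064 + 0.86490 = 1.97.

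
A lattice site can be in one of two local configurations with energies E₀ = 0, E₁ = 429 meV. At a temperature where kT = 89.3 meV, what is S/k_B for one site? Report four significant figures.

0.04722

Eᵢ/kT = 0, 4.80403.
Z = Σ e^(−Eᵢ/kT) = e^(−0) + e^(−4.80403) = 1.00000 + 0.00819665 = 1.00820.
⟨E⟩ = Σ EᵢPᵢ = 3.48776 meV.
S/k_B = ln Z + ⟨E⟩/kT = ln(1.00820) + 3.48776/89.3 = 0.00816656 + 0.0390567 = 0.04722.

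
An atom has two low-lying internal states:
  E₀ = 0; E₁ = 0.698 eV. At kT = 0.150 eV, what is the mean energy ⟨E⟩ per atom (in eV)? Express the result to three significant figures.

0.00659 eV

Eᵢ/kT = 0, 4.6533.
Z = Σ e^(−Eᵢ/kT) = e^(−0) + e^(−4.6533) = 1.0000 + 0.0095301 = 1.0095.
⟨E⟩ = Σ Eᵢ e^(−Eᵢ/kT) / Z = (0·1.0000 + 0.698·0.0095301) / 1.0095 = 0.00659 eV.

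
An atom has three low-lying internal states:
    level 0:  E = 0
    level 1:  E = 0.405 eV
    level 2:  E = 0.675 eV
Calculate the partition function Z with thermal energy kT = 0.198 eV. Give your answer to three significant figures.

Eᵢ/kT = 0, 2.0455, 3.4091.
Z = Σ e^(−Eᵢ/kT) = e^(−0) + e^(−2.0455) + e^(−3.4091) = 1.0000 + 0.12932 + 0.033071 = 1.1624.

Z = 1.16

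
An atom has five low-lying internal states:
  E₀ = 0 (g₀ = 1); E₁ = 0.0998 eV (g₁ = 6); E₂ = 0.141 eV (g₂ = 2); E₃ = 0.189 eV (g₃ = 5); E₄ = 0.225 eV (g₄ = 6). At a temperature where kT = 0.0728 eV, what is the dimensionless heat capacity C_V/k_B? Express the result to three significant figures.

Eᵢ/kT = 0, 1.3709, 1.9368, 2.5962, 3.0907.
Z = Σ gᵢe^(−Eᵢ/kT) = 1·e^(−0) + 6·e^(−1.3709) + 2·e^(−1.9368) + 5·e^(−2.5962) + 6·e^(−3.0907) = 1.0000 + 1.5233 + 0.28833 + 0.37278 + 0.27282 = 3.4572.
⟨E⟩ = 0.093868 eV, ⟨E²⟩ = 0.013893 eV².
C_V/k_B = (⟨E²⟩ − ⟨E⟩²)/(kT)² = (0.013893 − 0.0088112)/0.0052998 = 0.959.

0.959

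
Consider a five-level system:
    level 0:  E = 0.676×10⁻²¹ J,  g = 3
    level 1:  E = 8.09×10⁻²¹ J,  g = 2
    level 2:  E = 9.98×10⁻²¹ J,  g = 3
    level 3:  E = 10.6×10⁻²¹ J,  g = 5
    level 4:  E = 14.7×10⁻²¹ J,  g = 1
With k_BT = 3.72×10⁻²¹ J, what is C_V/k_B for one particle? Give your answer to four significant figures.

Eᵢ/kT = 0.181720, 2.17473, 2.68280, 2.84946, 3.95161.
Z = Σ gᵢe^(−Eᵢ/kT) = 3·e^(−0.181720) + 2·e^(−2.17473) + 3·e^(−2.68280) + 5·e^(−2.84946) + 1·e^(−3.95161) = 2.50150 + 0.227278 + 0.205114 + 0.289378 + 0.0192237 = 3.24249.
⟨E⟩ = 2.75305, ⟨E²⟩ = 22.5493.
C_V/k_B = (⟨E²⟩ − ⟨E⟩²)/(kT)² = (22.5493 − 7.57928)/13.8384 = 1.082.

1.082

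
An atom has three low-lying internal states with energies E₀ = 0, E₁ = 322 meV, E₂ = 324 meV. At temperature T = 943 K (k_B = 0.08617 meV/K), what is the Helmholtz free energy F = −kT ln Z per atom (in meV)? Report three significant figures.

k_BT = 0.08617 × 943 K = 81.258 meV.
Eᵢ/kT = 0, 3.9627, 3.9873.
Z = Σ e^(−Eᵢ/kT) = e^(−0) + e^(−3.9627) + e^(−3.9873) = 1.0000 + 0.019012 + 0.018550 = 1.0376.
F = −kT ln Z = −81.258 × ln(1.0376) = −81.258 × 0.036910 = -3.00 meV.

-3.00 meV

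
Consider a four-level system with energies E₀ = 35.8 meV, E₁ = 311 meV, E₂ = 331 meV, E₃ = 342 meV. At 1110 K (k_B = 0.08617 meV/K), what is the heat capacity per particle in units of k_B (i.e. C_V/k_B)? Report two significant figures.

1.0

k_BT = 0.08617 × 1110 K = 95.65 meV.
Eᵢ/kT = 0.3743, 3.251, 3.461, 3.576.
Z = Σ e^(−Eᵢ/kT) = e^(−0.3743) + e^(−3.251) + e^(−3.461) + e^(−3.576) = 0.6878 + 0.03874 + 0.03140 + 0.02799 = 0.7859.
⟨E⟩ = 72.07 meV, ⟨E²⟩ = 14430 meV².
C_V/k_B = (⟨E²⟩ − ⟨E⟩²)/(kT)² = (14430 − 5194)/9149 = 1.0.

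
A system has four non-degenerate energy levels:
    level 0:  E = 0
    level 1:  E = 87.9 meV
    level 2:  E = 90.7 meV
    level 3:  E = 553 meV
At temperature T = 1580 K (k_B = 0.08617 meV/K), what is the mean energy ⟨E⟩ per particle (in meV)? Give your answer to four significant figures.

k_BT = 0.08617 × 1580 K = 136.149 meV.
Eᵢ/kT = 0, 0.645616, 0.666182, 4.06173.
Z = Σ e^(−Eᵢ/kT) = e^(−0) + e^(−0.645616) + e^(−0.666182) + e^(−4.06173) = 1.00000 + 0.524339 + 0.513666 + 0.0172192 = 2.05522.
⟨E⟩ = Σ Eᵢ e^(−Eᵢ/kT) / Z = (0·1.00000 + 87.9·0.524339 + 90.7·0.513666 + 553·0.0172192) / 2.05522 = 49.73 meV.

49.73 meV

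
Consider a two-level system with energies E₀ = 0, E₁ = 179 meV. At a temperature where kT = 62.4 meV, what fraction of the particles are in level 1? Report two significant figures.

Eᵢ/kT = 0, 2.869.
Z = Σ e^(−Eᵢ/kT) = e^(−0) + e^(−2.869) = 1.000 + 0.05676 = 1.057.
P₁ = e^(−E₁/kT) / Z = 0.05676/1.057 = 0.054.

0.054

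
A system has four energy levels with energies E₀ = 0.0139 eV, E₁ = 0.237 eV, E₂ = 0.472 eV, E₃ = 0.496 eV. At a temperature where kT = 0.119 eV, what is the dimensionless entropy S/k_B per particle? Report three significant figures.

0.545

Eᵢ/kT = 0.11681, 1.9916, 3.9664, 4.1681.
Z = Σ e^(−Eᵢ/kT) = e^(−0.11681) + e^(−1.9916) + e^(−3.9664) + e^(−4.1681) = 0.88975 + 0.13648 + 0.018941 + 0.015482 = 1.0607.
⟨E⟩ = Σ EᵢPᵢ = 0.057823 eV.
S/k_B = ln Z + ⟨E⟩/kT = ln(1.0607) + 0.057823/0.119 = 0.058929 + 0.48591 = 0.545.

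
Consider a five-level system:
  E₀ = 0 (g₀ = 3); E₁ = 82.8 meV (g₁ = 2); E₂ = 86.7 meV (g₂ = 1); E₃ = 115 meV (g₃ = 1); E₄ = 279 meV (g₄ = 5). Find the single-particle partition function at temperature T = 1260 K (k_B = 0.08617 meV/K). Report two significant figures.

k_BT = 0.08617 × 1260 K = 108.6 meV.
Eᵢ/kT = 0, 0.7624, 0.7983, 1.059, 2.569.
Z = Σ gᵢe^(−Eᵢ/kT) = 3·e^(−0) + 2·e^(−0.7624) + 1·e^(−0.7983) + 1·e^(−1.059) + 5·e^(−2.569) = 3.000 + 0.9331 + 0.4501 + 0.3468 + 0.3831 = 5.113.

Z = 5.1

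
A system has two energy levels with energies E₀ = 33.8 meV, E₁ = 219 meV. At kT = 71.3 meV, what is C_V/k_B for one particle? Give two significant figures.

Eᵢ/kT = 0.4741, 3.072.
Z = Σ e^(−Eᵢ/kT) = e^(−0.4741) + e^(−3.072) = 0.6224 + 0.04633 = 0.6687.
⟨E⟩ = 46.63 meV, ⟨E²⟩ = 4386 meV².
C_V/k_B = (⟨E²⟩ − ⟨E⟩²)/(kT)² = (4386 − 2174)/5084 = 0.44.

0.44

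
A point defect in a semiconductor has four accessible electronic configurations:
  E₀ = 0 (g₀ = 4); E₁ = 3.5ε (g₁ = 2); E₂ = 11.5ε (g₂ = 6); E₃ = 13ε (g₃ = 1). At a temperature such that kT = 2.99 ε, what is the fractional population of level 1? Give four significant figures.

Eᵢ/kT = 0, 1.17057, 3.84615, 4.34783.
Z = Σ gᵢe^(−Eᵢ/kT) = 4·e^(−0) + 2·e^(−1.17057) + 6·e^(−3.84615) + 1·e^(−4.34783) = 4.00000 + 0.620380 + 0.128171 + 0.0129349 = 4.76149.
P₁ = g₁ e^(−E₁/kT) / Z = 0.620380/4.76149 = 0.1303.

0.1303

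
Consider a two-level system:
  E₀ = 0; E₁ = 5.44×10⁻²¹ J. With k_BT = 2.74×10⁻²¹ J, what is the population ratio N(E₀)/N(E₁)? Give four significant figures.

n₀/n₁ = exp[−(E₀−E₁)/kT] = exp(−(-5.44 ×10⁻²¹ J)/(2.74 ×10⁻²¹ J)) = exp(1.98540) = 7.282.

7.282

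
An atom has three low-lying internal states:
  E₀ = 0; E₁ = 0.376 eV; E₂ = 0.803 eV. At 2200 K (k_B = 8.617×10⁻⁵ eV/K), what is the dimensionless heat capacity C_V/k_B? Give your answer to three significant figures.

0.611

k_BT = 8.617×10⁻⁵ × 2200 K = 0.18957 eV.
Eᵢ/kT = 0, 1.9834, 4.2359.
Z = Σ e^(−Eᵢ/kT) = e^(−0) + e^(−1.9834) + e^(−4.2359) = 1.0000 + 0.13760 + 0.014467 = 1.1521.
⟨E⟩ = 0.054991 eV, ⟨E²⟩ = 0.024982 eV².
C_V/k_B = (⟨E²⟩ − ⟨E⟩²)/(kT)² = (0.024982 − 0.0030240)/0.035937 = 0.611.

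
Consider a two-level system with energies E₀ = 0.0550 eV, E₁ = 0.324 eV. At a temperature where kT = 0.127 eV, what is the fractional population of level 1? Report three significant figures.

0.107

Eᵢ/kT = 0.43307, 2.5512.
Z = Σ e^(−Eᵢ/kT) = e^(−0.43307) + e^(−2.5512) = 0.64852 + 0.077988 = 0.72651.
P₁ = e^(−E₁/kT) / Z = 0.077988/0.72651 = 0.107.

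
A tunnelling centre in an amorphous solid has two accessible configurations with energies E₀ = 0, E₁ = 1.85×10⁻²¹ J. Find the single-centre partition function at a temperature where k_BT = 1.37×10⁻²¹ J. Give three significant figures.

Z = 1.26

Eᵢ/kT = 0, 1.3504.
Z = Σ e^(−Eᵢ/kT) = e^(−0) + e^(−1.3504) = 1.0000 + 0.25914 = 1.2591.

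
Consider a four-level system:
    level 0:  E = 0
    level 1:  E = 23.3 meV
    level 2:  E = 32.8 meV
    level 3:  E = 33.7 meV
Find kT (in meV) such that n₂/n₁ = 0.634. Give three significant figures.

20.8 meV

n₂/n₁ = exp[−(E₂−E₁)/kT] = 0.634.
⇒ (E₂−E₁)/kT = ln(1/0.634) = ln(1.5773) = 0.45571.
kT = 9.5 meV / 0.45571 = 20.8 meV.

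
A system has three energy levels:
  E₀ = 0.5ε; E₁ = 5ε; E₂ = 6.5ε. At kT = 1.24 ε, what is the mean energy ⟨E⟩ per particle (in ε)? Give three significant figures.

Eᵢ/kT = 0.40323, 4.0323, 5.2419.
Z = Σ e^(−Eᵢ/kT) = e^(−0.40323) + e^(−4.0323) + e^(−5.2419) = 0.66816 + 0.017733 + 0.0052902 = 0.69118.
⟨E⟩ = Σ Eᵢ e^(−Eᵢ/kT) / Z = (0.5·0.66816 + 5·0.017733 + 6.5·0.0052902) / 0.69118 = 0.661 ε.

0.661 ε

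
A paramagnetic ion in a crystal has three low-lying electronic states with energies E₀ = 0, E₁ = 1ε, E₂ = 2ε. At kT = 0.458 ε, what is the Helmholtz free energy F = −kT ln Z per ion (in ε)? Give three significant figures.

-0.0541 ε

Eᵢ/kT = 0, 2.1834, 4.3668.
Z = Σ e^(−Eᵢ/kT) = e^(−0) + e^(−2.1834) + e^(−4.3668) = 1.0000 + 0.11266 + 0.012692 = 1.1254.
F = −kT ln Z = −0.458 × ln(1.1254) = −0.458 × 0.11814 = -0.0541 ε.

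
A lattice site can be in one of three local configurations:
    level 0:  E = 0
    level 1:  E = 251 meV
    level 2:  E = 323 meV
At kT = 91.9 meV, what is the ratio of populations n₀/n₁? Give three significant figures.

15.4

n₀/n₁ = exp[−(E₀−E₁)/kT] = exp(−(-251 meV)/(91.9 meV)) = exp(2.7312) = 15.4.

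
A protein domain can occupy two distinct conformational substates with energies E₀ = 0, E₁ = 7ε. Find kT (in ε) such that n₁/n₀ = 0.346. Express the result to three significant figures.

n₁/n₀ = exp[−(E₁−E₀)/kT] = 0.346.
⇒ (E₁−E₀)/kT = ln(1/0.346) = ln(2.8902) = 1.0613.
kT = 7ε / 1.0613 = 6.60 ε.

6.60 ε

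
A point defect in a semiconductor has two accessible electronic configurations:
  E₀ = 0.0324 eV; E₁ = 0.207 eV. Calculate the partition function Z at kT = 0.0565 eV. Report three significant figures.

Z = 0.589

Eᵢ/kT = 0.57345, 3.6637.
Z = Σ e^(−Eᵢ/kT) = e^(−0.57345) + e^(−3.6637) = 0.56358 + 0.025637 = 0.58922.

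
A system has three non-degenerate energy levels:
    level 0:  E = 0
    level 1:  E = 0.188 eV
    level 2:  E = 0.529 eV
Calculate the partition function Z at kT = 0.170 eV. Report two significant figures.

Eᵢ/kT = 0, 1.106, 3.112.
Z = Σ e^(−Eᵢ/kT) = e^(−0) + e^(−1.106) + e^(−3.112) = 1.000 + 0.3309 + 0.04451 = 1.375.

Z = 1.4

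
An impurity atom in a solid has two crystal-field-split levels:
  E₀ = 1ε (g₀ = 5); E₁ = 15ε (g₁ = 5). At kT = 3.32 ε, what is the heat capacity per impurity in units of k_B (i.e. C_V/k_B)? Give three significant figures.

Eᵢ/kT = 0.30120, 4.5181.
Z = Σ gᵢe^(−Eᵢ/kT) = 5·e^(−0.30120) + 5·e^(−4.5181) = 3.6996 + 0.054549 = 3.7541.
⟨E⟩ = 1.2034 ε, ⟨E²⟩ = 4.2548 ε².
C_V/k_B = (⟨E²⟩ − ⟨E⟩²)/(kT)² = (4.2548 − 1.4482)/11.022 = 0.255.

0.255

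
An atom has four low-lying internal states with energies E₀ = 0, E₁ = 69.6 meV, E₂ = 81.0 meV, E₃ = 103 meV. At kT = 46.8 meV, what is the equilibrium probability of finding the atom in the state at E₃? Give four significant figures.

Eᵢ/kT = 0, 1.48718, 1.73077, 2.20085.
Z = Σ e^(−Eᵢ/kT) = e^(−0) + e^(−1.48718) + e^(−1.73077) + e^(−2.20085) = 1.00000 + 0.226009 + 0.177148 + 0.110709 = 1.51387.
P₃ = e^(−E₃/kT) / Z = 0.110709/1.51387 = 0.07313.

0.07313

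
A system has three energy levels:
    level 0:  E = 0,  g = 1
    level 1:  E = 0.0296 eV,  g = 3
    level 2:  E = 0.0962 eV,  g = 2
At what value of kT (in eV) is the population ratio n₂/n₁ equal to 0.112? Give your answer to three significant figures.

0.0373 eV

n₂/n₁ = (g₂/g₁) exp[−(E₂−E₁)/kT] = 0.112.
⇒ (E₂−E₁)/kT = ln((2/3)/0.112) = ln(5.9524) = 1.7838.
kT = 0.0666 eV / 1.7838 = 0.0373 eV.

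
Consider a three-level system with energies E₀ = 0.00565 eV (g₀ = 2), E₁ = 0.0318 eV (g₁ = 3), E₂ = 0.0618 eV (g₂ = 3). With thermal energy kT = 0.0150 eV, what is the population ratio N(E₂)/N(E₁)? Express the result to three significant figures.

0.135

n₂/n₁ = (g₂/g₁) exp[−(E₂−E₁)/kT] = (3/3) × exp(−(0.0300 eV)/(0.0150 eV)) = (3/3) × exp(-2.0000) = 0.135.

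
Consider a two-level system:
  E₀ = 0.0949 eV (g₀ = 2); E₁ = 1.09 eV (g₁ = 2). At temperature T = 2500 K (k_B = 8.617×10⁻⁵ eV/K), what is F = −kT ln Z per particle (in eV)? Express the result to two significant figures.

k_BT = 8.617×10⁻⁵ × 2500 K = 0.2154 eV.
Eᵢ/kT = 0.4406, 5.060.
Z = Σ gᵢe^(−Eᵢ/kT) = 2·e^(−0.4406) + 2·e^(−5.060) = 1.287 + 0.01269 = 1.300.
F = −kT ln Z = −0.2154 × ln(1.300) = −0.2154 × 0.2624 = -0.057 eV.

-0.057 eV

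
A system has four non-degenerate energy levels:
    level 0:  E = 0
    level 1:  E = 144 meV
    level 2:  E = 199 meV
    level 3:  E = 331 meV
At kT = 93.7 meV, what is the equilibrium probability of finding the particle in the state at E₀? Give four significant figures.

0.7332

Eᵢ/kT = 0, 1.53682, 2.12380, 3.53255.
Z = Σ e^(−Eᵢ/kT) = e^(−0) + e^(−1.53682) + e^(−2.12380) + e^(−3.53255) = 1.00000 + 0.215064 + 0.119576 + 0.0292303 = 1.36387.
P₀ = e^(−E₀/kT) / Z = 1.00000/1.36387 = 0.7332.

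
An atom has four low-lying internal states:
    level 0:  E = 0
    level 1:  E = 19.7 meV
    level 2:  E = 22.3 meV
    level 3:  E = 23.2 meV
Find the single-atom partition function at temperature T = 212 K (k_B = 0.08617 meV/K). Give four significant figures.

k_BT = 0.08617 × 212 K = 18.2680 meV.
Eᵢ/kT = 0, 1.07839, 1.22071, 1.26998.
Z = Σ e^(−Eᵢ/kT) = e^(−0) + e^(−1.07839) + e^(−1.22071) + e^(−1.26998) = 1.00000 + 0.340143 + 0.295021 + 0.280837 = 1.91600.

Z = 1.916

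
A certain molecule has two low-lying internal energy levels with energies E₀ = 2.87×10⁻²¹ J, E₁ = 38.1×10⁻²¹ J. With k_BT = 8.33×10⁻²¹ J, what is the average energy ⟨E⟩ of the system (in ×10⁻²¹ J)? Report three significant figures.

3.38 ×10⁻²¹ J

Eᵢ/kT = 0.34454, 4.5738.
Z = Σ e^(−Eᵢ/kT) = e^(−0.34454) + e^(−4.5738) = 0.70855 + 0.010319 = 0.71887.
⟨E⟩ = Σ Eᵢ e^(−Eᵢ/kT) / Z = (2.87·0.70855 + 38.1·0.010319) / 0.71887 = 3.38 ×10⁻²¹ J.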